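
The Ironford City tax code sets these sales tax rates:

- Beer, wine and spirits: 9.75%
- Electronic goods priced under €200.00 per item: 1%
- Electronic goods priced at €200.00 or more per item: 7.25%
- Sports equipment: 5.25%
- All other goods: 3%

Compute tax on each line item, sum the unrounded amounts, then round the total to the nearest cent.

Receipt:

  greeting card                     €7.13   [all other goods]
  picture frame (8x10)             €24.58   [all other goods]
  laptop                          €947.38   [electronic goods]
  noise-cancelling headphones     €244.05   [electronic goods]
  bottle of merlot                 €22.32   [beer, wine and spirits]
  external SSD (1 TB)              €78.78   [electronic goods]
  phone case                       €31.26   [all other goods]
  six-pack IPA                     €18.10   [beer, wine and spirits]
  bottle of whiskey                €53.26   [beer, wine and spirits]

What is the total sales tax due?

Greeting card €7.13: all other goods → 3% → €0.2139
Picture frame (8x10) €24.58: all other goods → 3% → €0.7374
Laptop €947.38: electronic goods, €200.00 or more → 7.25% → €68.68505
Noise-cancelling headphones €244.05: electronic goods, €200.00 or more → 7.25% → €17.693625
Bottle of merlot €22.32: beer, wine and spirits → 9.75% → €2.1762
External SSD (1 TB) €78.78: electronic goods, under €200.00 → 1% → €0.7878
Phone case €31.26: all other goods → 3% → €0.9378
Six-pack IPA €18.10: beer, wine and spirits → 9.75% → €1.76475
Bottle of whiskey €53.26: beer, wine and spirits → 9.75% → €5.19285
Unrounded tax sum = €98.189375 → €98.19

€98.19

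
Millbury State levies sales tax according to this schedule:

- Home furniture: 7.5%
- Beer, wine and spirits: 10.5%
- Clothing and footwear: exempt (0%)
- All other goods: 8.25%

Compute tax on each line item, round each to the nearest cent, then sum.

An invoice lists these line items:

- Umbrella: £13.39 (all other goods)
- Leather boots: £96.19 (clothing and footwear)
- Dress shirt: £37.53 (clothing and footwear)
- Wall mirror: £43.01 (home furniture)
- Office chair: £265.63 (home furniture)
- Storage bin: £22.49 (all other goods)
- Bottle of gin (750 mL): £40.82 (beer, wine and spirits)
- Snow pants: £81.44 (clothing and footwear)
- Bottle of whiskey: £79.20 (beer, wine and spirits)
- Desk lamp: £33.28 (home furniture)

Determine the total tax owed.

£41.22

Umbrella £13.39: all other goods → 8.25% → £1.10
Leather boots £96.19: clothing and footwear → 0% → £0.00
Dress shirt £37.53: clothing and footwear → 0% → £0.00
Wall mirror £43.01: home furniture → 7.5% → £3.23
Office chair £265.63: home furniture → 7.5% → £19.92
Storage bin £22.49: all other goods → 8.25% → £1.86
Bottle of gin (750 mL) £40.82: beer, wine and spirits → 10.5% → £4.29
Snow pants £81.44: clothing and footwear → 0% → £0.00
Bottle of whiskey £79.20: beer, wine and spirits → 10.5% → £8.32
Desk lamp £33.28: home furniture → 7.5% → £2.50
Total tax = £1.10 + £3.23 + £19.92 + £1.86 + £4.29 + £8.32 + £2.50 = £41.22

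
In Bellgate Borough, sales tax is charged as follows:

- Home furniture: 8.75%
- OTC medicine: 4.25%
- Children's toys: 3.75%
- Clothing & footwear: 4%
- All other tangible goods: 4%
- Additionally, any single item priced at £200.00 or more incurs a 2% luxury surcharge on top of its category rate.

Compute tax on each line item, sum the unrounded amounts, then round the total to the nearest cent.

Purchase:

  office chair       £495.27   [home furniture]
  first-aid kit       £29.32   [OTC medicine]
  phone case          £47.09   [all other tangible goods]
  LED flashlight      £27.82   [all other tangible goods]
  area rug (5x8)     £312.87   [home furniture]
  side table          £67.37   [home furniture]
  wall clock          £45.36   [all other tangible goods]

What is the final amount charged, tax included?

£1123.93

Office chair £495.27: home furniture → 8.75% + 2% surcharge = 10.75% → £53.241525
First-aid kit £29.32: OTC medicine → 4.25% → £1.2461
Phone case £47.09: all other tangible goods → 4% → £1.8836
LED flashlight £27.82: all other tangible goods → 4% → £1.1128
Area rug (5x8) £312.87: home furniture → 8.75% + 2% surcharge = 10.75% → £33.633525
Side table £67.37: home furniture → 8.75% → £5.894875
Wall clock £45.36: all other tangible goods → 4% → £1.8144
Subtotal = £1025.10; unrounded tax = £98.826825 → £98.83; total due = £1123.93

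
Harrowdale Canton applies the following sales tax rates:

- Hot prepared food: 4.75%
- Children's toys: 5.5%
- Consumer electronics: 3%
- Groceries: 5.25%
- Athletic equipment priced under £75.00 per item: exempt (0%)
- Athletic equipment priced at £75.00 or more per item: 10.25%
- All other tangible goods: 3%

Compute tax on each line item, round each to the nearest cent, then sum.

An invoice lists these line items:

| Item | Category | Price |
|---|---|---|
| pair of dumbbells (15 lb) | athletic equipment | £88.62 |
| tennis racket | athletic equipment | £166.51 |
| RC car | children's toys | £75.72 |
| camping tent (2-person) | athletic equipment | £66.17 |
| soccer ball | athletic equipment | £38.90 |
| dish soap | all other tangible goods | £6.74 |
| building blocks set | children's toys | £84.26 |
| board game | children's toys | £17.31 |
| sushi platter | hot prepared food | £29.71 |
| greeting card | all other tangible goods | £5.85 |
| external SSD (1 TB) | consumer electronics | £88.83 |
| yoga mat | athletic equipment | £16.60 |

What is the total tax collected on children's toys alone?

RC car £75.72: children's toys → 5.5% → £4.16
Building blocks set £84.26: children's toys → 5.5% → £4.63
Board game £17.31: children's toys → 5.5% → £0.95
Tax on children's toys = £4.16 + £4.63 + £0.95 = £9.74

£9.74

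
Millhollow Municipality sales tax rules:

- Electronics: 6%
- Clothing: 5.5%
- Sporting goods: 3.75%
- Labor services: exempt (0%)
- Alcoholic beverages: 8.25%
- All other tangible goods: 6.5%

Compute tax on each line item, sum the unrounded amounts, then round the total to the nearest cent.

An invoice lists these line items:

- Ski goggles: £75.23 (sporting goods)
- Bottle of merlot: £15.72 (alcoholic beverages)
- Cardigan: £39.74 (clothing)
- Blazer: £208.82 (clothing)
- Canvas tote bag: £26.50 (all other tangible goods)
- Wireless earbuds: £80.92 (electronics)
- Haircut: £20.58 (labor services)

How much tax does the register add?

£24.37

Ski goggles £75.23: sporting goods → 3.75% → £2.821125
Bottle of merlot £15.72: alcoholic beverages → 8.25% → £1.2969
Cardigan £39.74: clothing → 5.5% → £2.1857
Blazer £208.82: clothing → 5.5% → £11.4851
Canvas tote bag £26.50: all other tangible goods → 6.5% → £1.7225
Wireless earbuds £80.92: electronics → 6% → £4.8552
Haircut £20.58: labor services → 0% → £0.00
Unrounded tax sum = £24.366525 → £24.37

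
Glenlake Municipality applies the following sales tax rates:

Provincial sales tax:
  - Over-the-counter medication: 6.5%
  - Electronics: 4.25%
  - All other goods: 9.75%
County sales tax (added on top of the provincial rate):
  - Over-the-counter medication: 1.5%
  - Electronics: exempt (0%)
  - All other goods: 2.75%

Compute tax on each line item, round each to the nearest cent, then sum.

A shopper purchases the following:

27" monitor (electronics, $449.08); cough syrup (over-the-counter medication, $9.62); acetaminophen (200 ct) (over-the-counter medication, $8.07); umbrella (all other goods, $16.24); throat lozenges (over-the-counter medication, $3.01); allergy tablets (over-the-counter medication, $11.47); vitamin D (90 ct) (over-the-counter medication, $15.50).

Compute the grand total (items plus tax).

$537.93

27" monitor $449.08: electronics → 4.25% + 0% county = 4.25% → $19.09
Cough syrup $9.62: over-the-counter medication → 6.5% + 1.5% county = 8% → $0.77
Acetaminophen (200 ct) $8.07: over-the-counter medication → 6.5% + 1.5% county = 8% → $0.65
Umbrella $16.24: all other goods → 9.75% + 2.75% county = 12.5% → $2.03
Throat lozenges $3.01: over-the-counter medication → 6.5% + 1.5% county = 8% → $0.24
Allergy tablets $11.47: over-the-counter medication → 6.5% + 1.5% county = 8% → $0.92
Vitamin D (90 ct) $15.50: over-the-counter medication → 6.5% + 1.5% county = 8% → $1.24
Subtotal = $512.99; tax = $24.94; total due = $537.93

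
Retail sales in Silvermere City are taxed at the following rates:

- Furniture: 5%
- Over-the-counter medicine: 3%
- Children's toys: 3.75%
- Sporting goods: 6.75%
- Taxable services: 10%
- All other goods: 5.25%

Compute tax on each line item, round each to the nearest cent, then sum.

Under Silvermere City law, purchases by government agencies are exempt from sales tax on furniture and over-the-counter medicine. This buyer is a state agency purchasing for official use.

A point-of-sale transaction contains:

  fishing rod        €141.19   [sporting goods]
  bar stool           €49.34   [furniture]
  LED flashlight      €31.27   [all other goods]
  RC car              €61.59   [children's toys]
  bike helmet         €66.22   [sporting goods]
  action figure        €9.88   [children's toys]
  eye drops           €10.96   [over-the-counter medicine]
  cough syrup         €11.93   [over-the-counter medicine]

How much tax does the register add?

Fishing rod €141.19: sporting goods → 6.75% → €9.53
Bar stool €49.34: furniture, buyer-exempt → 0% → €0.00
LED flashlight €31.27: all other goods → 5.25% → €1.64
RC car €61.59: children's toys → 3.75% → €2.31
Bike helmet €66.22: sporting goods → 6.75% → €4.47
Action figure €9.88: children's toys → 3.75% → €0.37
Eye drops €10.96: over-the-counter medicine, buyer-exempt → 0% → €0.00
Cough syrup €11.93: over-the-counter medicine, buyer-exempt → 0% → €0.00
Total tax = €9.53 + €1.64 + €2.31 + €4.47 + €0.37 = €18.32

€18.32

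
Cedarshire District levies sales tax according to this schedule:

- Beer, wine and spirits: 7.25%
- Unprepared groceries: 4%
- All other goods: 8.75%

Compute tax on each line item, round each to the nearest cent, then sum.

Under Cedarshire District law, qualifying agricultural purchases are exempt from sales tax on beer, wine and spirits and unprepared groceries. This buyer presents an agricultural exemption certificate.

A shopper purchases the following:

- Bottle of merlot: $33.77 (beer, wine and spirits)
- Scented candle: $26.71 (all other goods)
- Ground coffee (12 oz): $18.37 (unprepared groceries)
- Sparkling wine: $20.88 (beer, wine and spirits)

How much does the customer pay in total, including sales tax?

Bottle of merlot $33.77: beer, wine and spirits, buyer-exempt → 0% → $0.00
Scented candle $26.71: all other goods → 8.75% → $2.34
Ground coffee (12 oz) $18.37: unprepared groceries, buyer-exempt → 0% → $0.00
Sparkling wine $20.88: beer, wine and spirits, buyer-exempt → 0% → $0.00
Subtotal = $99.73; tax = $2.34; total due = $102.07

$102.07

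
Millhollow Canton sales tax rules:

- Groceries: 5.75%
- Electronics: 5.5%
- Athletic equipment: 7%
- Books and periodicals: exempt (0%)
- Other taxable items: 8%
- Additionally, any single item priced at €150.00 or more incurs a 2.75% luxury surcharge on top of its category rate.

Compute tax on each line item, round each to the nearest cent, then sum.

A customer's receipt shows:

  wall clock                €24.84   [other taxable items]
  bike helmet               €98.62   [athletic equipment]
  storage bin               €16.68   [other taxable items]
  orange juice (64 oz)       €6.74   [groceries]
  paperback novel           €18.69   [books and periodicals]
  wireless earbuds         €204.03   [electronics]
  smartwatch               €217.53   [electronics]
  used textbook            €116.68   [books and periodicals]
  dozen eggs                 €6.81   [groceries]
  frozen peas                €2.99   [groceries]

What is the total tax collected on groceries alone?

€0.95

Orange juice (64 oz) €6.74: groceries → 5.75% → €0.39
Dozen eggs €6.81: groceries → 5.75% → €0.39
Frozen peas €2.99: groceries → 5.75% → €0.17
Tax on groceries = €0.39 + €0.39 + €0.17 = €0.95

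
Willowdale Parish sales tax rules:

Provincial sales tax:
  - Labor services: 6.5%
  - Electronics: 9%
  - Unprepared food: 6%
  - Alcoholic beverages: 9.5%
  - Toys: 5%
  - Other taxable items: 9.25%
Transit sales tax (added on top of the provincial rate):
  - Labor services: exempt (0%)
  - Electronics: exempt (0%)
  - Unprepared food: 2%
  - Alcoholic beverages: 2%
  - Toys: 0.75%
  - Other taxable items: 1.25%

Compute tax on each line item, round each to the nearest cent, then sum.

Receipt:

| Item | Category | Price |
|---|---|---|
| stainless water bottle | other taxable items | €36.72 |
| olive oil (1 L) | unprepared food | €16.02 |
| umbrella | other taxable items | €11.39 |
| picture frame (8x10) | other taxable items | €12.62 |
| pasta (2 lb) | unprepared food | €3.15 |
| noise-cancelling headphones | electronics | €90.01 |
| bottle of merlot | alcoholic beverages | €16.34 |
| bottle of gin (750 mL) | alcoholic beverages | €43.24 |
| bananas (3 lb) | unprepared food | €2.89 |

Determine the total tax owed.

€23.10

Stainless water bottle €36.72: other taxable items → 9.25% + 1.25% transit = 10.5% → €3.86
Olive oil (1 L) €16.02: unprepared food → 6% + 2% transit = 8% → €1.28
Umbrella €11.39: other taxable items → 9.25% + 1.25% transit = 10.5% → €1.20
Picture frame (8x10) €12.62: other taxable items → 9.25% + 1.25% transit = 10.5% → €1.33
Pasta (2 lb) €3.15: unprepared food → 6% + 2% transit = 8% → €0.25
Noise-cancelling headphones €90.01: electronics → 9% + 0% transit = 9% → €8.10
Bottle of merlot €16.34: alcoholic beverages → 9.5% + 2% transit = 11.5% → €1.88
Bottle of gin (750 mL) €43.24: alcoholic beverages → 9.5% + 2% transit = 11.5% → €4.97
Bananas (3 lb) €2.89: unprepared food → 6% + 2% transit = 8% → €0.23
Total tax = €3.86 + €1.28 + €1.20 + €1.33 + €0.25 + €8.10 + €1.88 + €4.97 + €0.23 = €23.10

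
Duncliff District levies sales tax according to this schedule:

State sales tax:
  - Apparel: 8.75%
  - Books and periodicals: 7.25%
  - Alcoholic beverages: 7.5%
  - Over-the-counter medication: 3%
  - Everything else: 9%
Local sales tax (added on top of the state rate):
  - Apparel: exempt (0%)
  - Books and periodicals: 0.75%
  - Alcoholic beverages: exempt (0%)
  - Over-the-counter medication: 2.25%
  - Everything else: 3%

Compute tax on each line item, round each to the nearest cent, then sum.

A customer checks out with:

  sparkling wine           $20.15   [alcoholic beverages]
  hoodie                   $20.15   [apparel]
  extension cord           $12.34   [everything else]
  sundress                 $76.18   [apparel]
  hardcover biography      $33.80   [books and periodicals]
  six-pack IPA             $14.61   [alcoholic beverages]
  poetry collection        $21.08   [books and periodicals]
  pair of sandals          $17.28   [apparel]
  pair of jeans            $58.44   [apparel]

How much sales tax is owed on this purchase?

$23.53

Sparkling wine $20.15: alcoholic beverages → 7.5% + 0% local = 7.5% → $1.51
Hoodie $20.15: apparel → 8.75% + 0% local = 8.75% → $1.76
Extension cord $12.34: everything else → 9% + 3% local = 12% → $1.48
Sundress $76.18: apparel → 8.75% + 0% local = 8.75% → $6.67
Hardcover biography $33.80: books and periodicals → 7.25% + 0.75% local = 8% → $2.70
Six-pack IPA $14.61: alcoholic beverages → 7.5% + 0% local = 7.5% → $1.10
Poetry collection $21.08: books and periodicals → 7.25% + 0.75% local = 8% → $1.69
Pair of sandals $17.28: apparel → 8.75% + 0% local = 8.75% → $1.51
Pair of jeans $58.44: apparel → 8.75% + 0% local = 8.75% → $5.11
Total tax = $1.51 + $1.76 + $1.48 + $6.67 + $2.70 + $1.10 + $1.69 + $1.51 + $5.11 = $23.53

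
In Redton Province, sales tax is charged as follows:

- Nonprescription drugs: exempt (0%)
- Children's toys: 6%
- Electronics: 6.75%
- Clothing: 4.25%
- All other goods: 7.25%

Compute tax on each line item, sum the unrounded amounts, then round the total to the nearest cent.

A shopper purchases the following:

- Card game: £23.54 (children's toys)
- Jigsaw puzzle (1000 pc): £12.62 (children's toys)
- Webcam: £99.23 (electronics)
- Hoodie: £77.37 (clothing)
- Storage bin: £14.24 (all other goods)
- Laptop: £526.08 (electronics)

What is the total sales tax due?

Card game £23.54: children's toys → 6% → £1.4124
Jigsaw puzzle (1000 pc) £12.62: children's toys → 6% → £0.7572
Webcam £99.23: electronics → 6.75% → £6.698025
Hoodie £77.37: clothing → 4.25% → £3.288225
Storage bin £14.24: all other goods → 7.25% → £1.0324
Laptop £526.08: electronics → 6.75% → £35.5104
Unrounded tax sum = £48.69865 → £48.70

£48.70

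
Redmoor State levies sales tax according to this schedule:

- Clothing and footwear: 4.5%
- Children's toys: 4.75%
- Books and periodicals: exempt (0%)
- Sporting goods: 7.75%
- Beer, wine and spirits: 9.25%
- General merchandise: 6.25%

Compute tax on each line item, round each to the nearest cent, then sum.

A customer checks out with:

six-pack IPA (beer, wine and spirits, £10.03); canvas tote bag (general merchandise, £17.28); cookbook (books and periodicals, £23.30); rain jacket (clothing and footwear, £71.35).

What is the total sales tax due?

Six-pack IPA £10.03: beer, wine and spirits → 9.25% → £0.93
Canvas tote bag £17.28: general merchandise → 6.25% → £1.08
Cookbook £23.30: books and periodicals → 0% → £0.00
Rain jacket £71.35: clothing and footwear → 4.5% → £3.21
Total tax = £0.93 + £1.08 + £3.21 = £5.22

£5.22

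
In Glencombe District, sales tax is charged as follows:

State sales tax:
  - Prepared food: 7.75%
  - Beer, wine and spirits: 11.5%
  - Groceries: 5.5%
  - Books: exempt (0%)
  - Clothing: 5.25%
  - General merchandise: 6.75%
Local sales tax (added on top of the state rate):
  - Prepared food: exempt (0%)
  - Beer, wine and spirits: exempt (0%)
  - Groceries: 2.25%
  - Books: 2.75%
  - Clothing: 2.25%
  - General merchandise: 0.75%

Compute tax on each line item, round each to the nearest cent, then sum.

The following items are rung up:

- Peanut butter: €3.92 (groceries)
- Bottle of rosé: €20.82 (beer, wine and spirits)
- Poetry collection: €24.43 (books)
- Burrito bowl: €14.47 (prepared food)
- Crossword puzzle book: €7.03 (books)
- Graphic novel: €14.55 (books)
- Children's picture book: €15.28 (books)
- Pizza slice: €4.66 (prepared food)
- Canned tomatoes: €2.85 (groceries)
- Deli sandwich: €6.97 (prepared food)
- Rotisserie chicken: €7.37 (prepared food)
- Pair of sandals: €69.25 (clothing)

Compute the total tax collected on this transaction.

€12.37

Peanut butter €3.92: groceries → 5.5% + 2.25% local = 7.75% → €0.30
Bottle of rosé €20.82: beer, wine and spirits → 11.5% + 0% local = 11.5% → €2.39
Poetry collection €24.43: books → 0% + 2.75% local = 2.75% → €0.67
Burrito bowl €14.47: prepared food → 7.75% + 0% local = 7.75% → €1.12
Crossword puzzle book €7.03: books → 0% + 2.75% local = 2.75% → €0.19
Graphic novel €14.55: books → 0% + 2.75% local = 2.75% → €0.40
Children's picture book €15.28: books → 0% + 2.75% local = 2.75% → €0.42
Pizza slice €4.66: prepared food → 7.75% + 0% local = 7.75% → €0.36
Canned tomatoes €2.85: groceries → 5.5% + 2.25% local = 7.75% → €0.22
Deli sandwich €6.97: prepared food → 7.75% + 0% local = 7.75% → €0.54
Rotisserie chicken €7.37: prepared food → 7.75% + 0% local = 7.75% → €0.57
Pair of sandals €69.25: clothing → 5.25% + 2.25% local = 7.5% → €5.19
Total tax = €0.30 + €2.39 + €0.67 + €1.12 + €0.19 + €0.40 + €0.42 + €0.36 + €0.22 + €0.54 + €0.57 + €5.19 = €12.37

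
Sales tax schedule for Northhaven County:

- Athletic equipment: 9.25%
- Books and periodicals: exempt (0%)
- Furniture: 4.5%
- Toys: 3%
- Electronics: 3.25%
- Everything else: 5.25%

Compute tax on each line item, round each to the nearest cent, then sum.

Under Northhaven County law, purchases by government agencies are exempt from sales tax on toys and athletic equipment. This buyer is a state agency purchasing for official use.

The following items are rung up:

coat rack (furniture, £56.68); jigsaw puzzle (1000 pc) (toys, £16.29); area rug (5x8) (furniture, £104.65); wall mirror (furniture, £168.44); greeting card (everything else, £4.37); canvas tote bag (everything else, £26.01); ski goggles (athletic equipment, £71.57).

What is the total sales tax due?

Coat rack £56.68: furniture → 4.5% → £2.55
Jigsaw puzzle (1000 pc) £16.29: toys, buyer-exempt → 0% → £0.00
Area rug (5x8) £104.65: furniture → 4.5% → £4.71
Wall mirror £168.44: furniture → 4.5% → £7.58
Greeting card £4.37: everything else → 5.25% → £0.23
Canvas tote bag £26.01: everything else → 5.25% → £1.37
Ski goggles £71.57: athletic equipment, buyer-exempt → 0% → £0.00
Total tax = £2.55 + £4.71 + £7.58 + £0.23 + £1.37 = £16.44

£16.44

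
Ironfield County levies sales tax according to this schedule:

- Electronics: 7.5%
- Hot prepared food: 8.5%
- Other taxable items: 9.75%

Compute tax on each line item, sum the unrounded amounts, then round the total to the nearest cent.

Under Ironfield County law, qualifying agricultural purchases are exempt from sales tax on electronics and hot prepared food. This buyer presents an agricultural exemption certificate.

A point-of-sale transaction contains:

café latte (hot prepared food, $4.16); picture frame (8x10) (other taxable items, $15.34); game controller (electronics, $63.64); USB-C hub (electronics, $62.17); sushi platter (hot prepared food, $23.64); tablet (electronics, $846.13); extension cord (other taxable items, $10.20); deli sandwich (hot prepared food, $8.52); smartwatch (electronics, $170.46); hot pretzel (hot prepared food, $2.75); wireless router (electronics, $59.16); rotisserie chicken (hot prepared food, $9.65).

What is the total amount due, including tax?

Café latte $4.16: hot prepared food, buyer-exempt → 0% → $0.00
Picture frame (8x10) $15.34: other taxable items → 9.75% → $1.49565
Game controller $63.64: electronics, buyer-exempt → 0% → $0.00
USB-C hub $62.17: electronics, buyer-exempt → 0% → $0.00
Sushi platter $23.64: hot prepared food, buyer-exempt → 0% → $0.00
Tablet $846.13: electronics, buyer-exempt → 0% → $0.00
Extension cord $10.20: other taxable items → 9.75% → $0.9945
Deli sandwich $8.52: hot prepared food, buyer-exempt → 0% → $0.00
Smartwatch $170.46: electronics, buyer-exempt → 0% → $0.00
Hot pretzel $2.75: hot prepared food, buyer-exempt → 0% → $0.00
Wireless router $59.16: electronics, buyer-exempt → 0% → $0.00
Rotisserie chicken $9.65: hot prepared food, buyer-exempt → 0% → $0.00
Subtotal = $1275.82; unrounded tax = $2.49015 → $2.49; total due = $1278.31

$1278.31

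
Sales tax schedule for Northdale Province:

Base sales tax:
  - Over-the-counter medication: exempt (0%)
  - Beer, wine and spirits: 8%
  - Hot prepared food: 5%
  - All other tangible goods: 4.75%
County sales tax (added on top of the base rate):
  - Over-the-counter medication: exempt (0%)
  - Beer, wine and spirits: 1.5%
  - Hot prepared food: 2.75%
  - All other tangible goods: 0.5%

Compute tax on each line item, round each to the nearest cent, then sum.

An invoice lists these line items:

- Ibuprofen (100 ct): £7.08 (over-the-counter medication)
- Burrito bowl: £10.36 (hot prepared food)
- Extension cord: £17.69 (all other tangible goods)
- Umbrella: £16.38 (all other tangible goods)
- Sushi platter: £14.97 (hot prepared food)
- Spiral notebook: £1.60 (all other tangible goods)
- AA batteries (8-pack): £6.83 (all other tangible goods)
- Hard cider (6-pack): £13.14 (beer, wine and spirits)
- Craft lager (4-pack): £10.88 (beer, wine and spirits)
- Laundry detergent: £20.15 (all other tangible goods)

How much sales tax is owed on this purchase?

Ibuprofen (100 ct) £7.08: over-the-counter medication → 0% + 0% county = 0% → £0.00
Burrito bowl £10.36: hot prepared food → 5% + 2.75% county = 7.75% → £0.80
Extension cord £17.69: all other tangible goods → 4.75% + 0.5% county = 5.25% → £0.93
Umbrella £16.38: all other tangible goods → 4.75% + 0.5% county = 5.25% → £0.86
Sushi platter £14.97: hot prepared food → 5% + 2.75% county = 7.75% → £1.16
Spiral notebook £1.60: all other tangible goods → 4.75% + 0.5% county = 5.25% → £0.08
AA batteries (8-pack) £6.83: all other tangible goods → 4.75% + 0.5% county = 5.25% → £0.36
Hard cider (6-pack) £13.14: beer, wine and spirits → 8% + 1.5% county = 9.5% → £1.25
Craft lager (4-pack) £10.88: beer, wine and spirits → 8% + 1.5% county = 9.5% → £1.03
Laundry detergent £20.15: all other tangible goods → 4.75% + 0.5% county = 5.25% → £1.06
Total tax = £0.80 + £0.93 + £0.86 + £1.16 + £0.08 + £0.36 + £1.25 + £1.03 + £1.06 = £7.53

£7.53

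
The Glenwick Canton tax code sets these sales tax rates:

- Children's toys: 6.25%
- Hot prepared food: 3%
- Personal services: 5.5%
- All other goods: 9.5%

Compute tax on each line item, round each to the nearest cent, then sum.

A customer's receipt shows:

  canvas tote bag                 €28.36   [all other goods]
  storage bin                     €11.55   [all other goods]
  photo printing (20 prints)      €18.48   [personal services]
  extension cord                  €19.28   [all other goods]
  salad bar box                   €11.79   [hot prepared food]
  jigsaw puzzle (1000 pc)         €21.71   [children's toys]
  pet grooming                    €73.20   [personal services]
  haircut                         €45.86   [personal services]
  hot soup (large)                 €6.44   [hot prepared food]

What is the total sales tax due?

€15.09

Canvas tote bag €28.36: all other goods → 9.5% → €2.69
Storage bin €11.55: all other goods → 9.5% → €1.10
Photo printing (20 prints) €18.48: personal services → 5.5% → €1.02
Extension cord €19.28: all other goods → 9.5% → €1.83
Salad bar box €11.79: hot prepared food → 3% → €0.35
Jigsaw puzzle (1000 pc) €21.71: children's toys → 6.25% → €1.36
Pet grooming €73.20: personal services → 5.5% → €4.03
Haircut €45.86: personal services → 5.5% → €2.52
Hot soup (large) €6.44: hot prepared food → 3% → €0.19
Total tax = €2.69 + €1.10 + €1.02 + €1.83 + €0.35 + €1.36 + €4.03 + €2.52 + €0.19 = €15.09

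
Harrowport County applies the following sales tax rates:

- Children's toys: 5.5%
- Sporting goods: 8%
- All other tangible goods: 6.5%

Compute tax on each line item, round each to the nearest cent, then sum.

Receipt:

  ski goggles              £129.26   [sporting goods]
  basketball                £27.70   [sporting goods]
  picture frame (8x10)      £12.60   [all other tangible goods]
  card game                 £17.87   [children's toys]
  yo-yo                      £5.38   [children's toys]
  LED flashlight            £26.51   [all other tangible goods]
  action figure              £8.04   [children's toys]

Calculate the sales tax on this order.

£16.82

Ski goggles £129.26: sporting goods → 8% → £10.34
Basketball £27.70: sporting goods → 8% → £2.22
Picture frame (8x10) £12.60: all other tangible goods → 6.5% → £0.82
Card game £17.87: children's toys → 5.5% → £0.98
Yo-yo £5.38: children's toys → 5.5% → £0.30
LED flashlight £26.51: all other tangible goods → 6.5% → £1.72
Action figure £8.04: children's toys → 5.5% → £0.44
Total tax = £10.34 + £2.22 + £0.82 + £0.98 + £0.30 + £1.72 + £0.44 = £16.82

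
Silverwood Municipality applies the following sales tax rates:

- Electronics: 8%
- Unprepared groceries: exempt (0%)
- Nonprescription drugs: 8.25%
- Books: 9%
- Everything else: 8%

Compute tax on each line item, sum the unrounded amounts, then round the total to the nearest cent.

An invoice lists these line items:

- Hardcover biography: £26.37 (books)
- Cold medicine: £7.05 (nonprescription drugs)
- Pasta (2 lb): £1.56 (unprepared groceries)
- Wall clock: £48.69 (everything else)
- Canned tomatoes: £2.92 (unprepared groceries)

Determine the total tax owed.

Hardcover biography £26.37: books → 9% → £2.3733
Cold medicine £7.05: nonprescription drugs → 8.25% → £0.581625
Pasta (2 lb) £1.56: unprepared groceries → 0% → £0.00
Wall clock £48.69: everything else → 8% → £3.8952
Canned tomatoes £2.92: unprepared groceries → 0% → £0.00
Unrounded tax sum = £6.850125 → £6.85

£6.85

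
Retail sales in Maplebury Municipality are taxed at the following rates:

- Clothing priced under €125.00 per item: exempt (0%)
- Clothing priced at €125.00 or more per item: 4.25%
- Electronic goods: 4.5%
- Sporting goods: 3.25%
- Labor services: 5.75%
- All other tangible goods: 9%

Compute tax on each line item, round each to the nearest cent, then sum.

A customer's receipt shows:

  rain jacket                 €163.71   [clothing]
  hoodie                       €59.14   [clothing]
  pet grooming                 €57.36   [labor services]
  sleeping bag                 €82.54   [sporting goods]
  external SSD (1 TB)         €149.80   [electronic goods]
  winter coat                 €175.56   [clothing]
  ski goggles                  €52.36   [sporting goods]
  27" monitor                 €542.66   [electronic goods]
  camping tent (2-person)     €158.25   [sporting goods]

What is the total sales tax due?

€58.40

Rain jacket €163.71: clothing, €125.00 or more → 4.25% → €6.96
Hoodie €59.14: clothing, under €125.00 → 0% → €0.00
Pet grooming €57.36: labor services → 5.75% → €3.30
Sleeping bag €82.54: sporting goods → 3.25% → €2.68
External SSD (1 TB) €149.80: electronic goods → 4.5% → €6.74
Winter coat €175.56: clothing, €125.00 or more → 4.25% → €7.46
Ski goggles €52.36: sporting goods → 3.25% → €1.70
27" monitor €542.66: electronic goods → 4.5% → €24.42
Camping tent (2-person) €158.25: sporting goods → 3.25% → €5.14
Total tax = €6.96 + €3.30 + €2.68 + €6.74 + €7.46 + €1.70 + €24.42 + €5.14 = €58.40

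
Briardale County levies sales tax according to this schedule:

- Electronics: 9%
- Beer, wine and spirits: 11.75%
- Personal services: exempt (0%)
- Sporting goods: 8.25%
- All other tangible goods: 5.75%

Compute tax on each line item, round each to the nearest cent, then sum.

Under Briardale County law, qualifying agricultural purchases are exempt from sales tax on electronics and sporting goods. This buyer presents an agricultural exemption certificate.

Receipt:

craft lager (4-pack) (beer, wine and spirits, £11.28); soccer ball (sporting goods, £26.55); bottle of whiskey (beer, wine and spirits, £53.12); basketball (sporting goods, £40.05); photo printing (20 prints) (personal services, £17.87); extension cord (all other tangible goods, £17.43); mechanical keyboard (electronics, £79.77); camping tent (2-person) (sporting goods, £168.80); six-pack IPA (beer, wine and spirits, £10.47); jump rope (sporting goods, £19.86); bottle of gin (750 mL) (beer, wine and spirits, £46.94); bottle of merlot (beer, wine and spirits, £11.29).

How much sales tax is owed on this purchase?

Craft lager (4-pack) £11.28: beer, wine and spirits → 11.75% → £1.33
Soccer ball £26.55: sporting goods, buyer-exempt → 0% → £0.00
Bottle of whiskey £53.12: beer, wine and spirits → 11.75% → £6.24
Basketball £40.05: sporting goods, buyer-exempt → 0% → £0.00
Photo printing (20 prints) £17.87: personal services → 0% → £0.00
Extension cord £17.43: all other tangible goods → 5.75% → £1.00
Mechanical keyboard £79.77: electronics, buyer-exempt → 0% → £0.00
Camping tent (2-person) £168.80: sporting goods, buyer-exempt → 0% → £0.00
Six-pack IPA £10.47: beer, wine and spirits → 11.75% → £1.23
Jump rope £19.86: sporting goods, buyer-exempt → 0% → £0.00
Bottle of gin (750 mL) £46.94: beer, wine and spirits → 11.75% → £5.52
Bottle of merlot £11.29: beer, wine and spirits → 11.75% → £1.33
Total tax = £1.33 + £6.24 + £1.00 + £1.23 + £5.52 + £1.33 = £16.65

£16.65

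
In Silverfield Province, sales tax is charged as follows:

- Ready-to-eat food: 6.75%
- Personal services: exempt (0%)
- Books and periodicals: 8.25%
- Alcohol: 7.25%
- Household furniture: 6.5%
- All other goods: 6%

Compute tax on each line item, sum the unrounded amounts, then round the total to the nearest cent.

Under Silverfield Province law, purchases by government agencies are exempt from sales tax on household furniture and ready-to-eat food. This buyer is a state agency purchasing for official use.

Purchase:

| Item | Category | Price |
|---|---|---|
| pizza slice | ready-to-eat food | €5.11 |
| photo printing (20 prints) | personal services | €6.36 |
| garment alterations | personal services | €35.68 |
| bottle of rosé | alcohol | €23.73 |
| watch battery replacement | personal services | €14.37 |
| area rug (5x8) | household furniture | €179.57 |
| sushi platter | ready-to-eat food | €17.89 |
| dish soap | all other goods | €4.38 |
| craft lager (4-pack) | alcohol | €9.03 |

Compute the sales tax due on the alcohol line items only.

€2.38

Bottle of rosé €23.73: alcohol → 7.25% → €1.720425
Craft lager (4-pack) €9.03: alcohol → 7.25% → €0.654675
Tax on alcohol: unrounded sum = €2.3751 → €2.38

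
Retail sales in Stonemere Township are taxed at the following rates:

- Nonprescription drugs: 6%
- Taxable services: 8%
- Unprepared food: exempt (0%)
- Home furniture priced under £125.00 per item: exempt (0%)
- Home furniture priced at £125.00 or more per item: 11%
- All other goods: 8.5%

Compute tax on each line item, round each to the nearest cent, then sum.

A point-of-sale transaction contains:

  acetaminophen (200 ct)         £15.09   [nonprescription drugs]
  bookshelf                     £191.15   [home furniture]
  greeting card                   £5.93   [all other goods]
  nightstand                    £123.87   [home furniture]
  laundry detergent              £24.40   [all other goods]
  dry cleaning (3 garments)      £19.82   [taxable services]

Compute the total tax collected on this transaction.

Acetaminophen (200 ct) £15.09: nonprescription drugs → 6% → £0.91
Bookshelf £191.15: home furniture, £125.00 or more → 11% → £21.03
Greeting card £5.93: all other goods → 8.5% → £0.50
Nightstand £123.87: home furniture, under £125.00 → 0% → £0.00
Laundry detergent £24.40: all other goods → 8.5% → £2.07
Dry cleaning (3 garments) £19.82: taxable services → 8% → £1.59
Total tax = £0.91 + £21.03 + £0.50 + £2.07 + £1.59 = £26.10

£26.10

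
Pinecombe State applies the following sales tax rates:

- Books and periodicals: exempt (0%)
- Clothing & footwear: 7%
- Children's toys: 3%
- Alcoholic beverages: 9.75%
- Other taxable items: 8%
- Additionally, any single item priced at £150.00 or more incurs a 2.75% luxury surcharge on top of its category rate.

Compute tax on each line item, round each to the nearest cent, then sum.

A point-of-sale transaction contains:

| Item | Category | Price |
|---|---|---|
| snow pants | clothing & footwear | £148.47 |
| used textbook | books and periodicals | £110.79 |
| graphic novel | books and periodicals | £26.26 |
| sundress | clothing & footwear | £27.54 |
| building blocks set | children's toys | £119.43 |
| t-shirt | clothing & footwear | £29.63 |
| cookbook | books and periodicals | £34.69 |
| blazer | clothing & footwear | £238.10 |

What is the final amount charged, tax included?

£776.09

Snow pants £148.47: clothing & footwear → 7% → £10.39
Used textbook £110.79: books and periodicals → 0% → £0.00
Graphic novel £26.26: books and periodicals → 0% → £0.00
Sundress £27.54: clothing & footwear → 7% → £1.93
Building blocks set £119.43: children's toys → 3% → £3.58
T-shirt £29.63: clothing & footwear → 7% → £2.07
Cookbook £34.69: books and periodicals → 0% → £0.00
Blazer £238.10: clothing & footwear → 7% + 2.75% surcharge = 9.75% → £23.21
Subtotal = £734.91; tax = £41.18; total due = £776.09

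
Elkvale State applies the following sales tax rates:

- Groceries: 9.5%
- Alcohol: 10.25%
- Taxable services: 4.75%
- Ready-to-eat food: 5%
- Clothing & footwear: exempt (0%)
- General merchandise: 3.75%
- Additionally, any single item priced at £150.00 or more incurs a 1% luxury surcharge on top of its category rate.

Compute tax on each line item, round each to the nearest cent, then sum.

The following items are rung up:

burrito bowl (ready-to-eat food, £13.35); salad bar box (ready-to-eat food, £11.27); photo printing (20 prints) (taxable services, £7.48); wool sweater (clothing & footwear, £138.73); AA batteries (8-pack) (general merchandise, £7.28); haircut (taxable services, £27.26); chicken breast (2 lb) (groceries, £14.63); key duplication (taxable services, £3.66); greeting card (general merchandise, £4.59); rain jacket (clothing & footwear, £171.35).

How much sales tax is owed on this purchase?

£6.59

Burrito bowl £13.35: ready-to-eat food → 5% → £0.67
Salad bar box £11.27: ready-to-eat food → 5% → £0.56
Photo printing (20 prints) £7.48: taxable services → 4.75% → £0.36
Wool sweater £138.73: clothing & footwear → 0% → £0.00
AA batteries (8-pack) £7.28: general merchandise → 3.75% → £0.27
Haircut £27.26: taxable services → 4.75% → £1.29
Chicken breast (2 lb) £14.63: groceries → 9.5% → £1.39
Key duplication £3.66: taxable services → 4.75% → £0.17
Greeting card £4.59: general merchandise → 3.75% → £0.17
Rain jacket £171.35: clothing & footwear → 0% + 1% surcharge = 1% → £1.71
Total tax = £0.67 + £0.56 + £0.36 + £0.27 + £1.29 + £1.39 + £0.17 + £0.17 + £1.71 = £6.59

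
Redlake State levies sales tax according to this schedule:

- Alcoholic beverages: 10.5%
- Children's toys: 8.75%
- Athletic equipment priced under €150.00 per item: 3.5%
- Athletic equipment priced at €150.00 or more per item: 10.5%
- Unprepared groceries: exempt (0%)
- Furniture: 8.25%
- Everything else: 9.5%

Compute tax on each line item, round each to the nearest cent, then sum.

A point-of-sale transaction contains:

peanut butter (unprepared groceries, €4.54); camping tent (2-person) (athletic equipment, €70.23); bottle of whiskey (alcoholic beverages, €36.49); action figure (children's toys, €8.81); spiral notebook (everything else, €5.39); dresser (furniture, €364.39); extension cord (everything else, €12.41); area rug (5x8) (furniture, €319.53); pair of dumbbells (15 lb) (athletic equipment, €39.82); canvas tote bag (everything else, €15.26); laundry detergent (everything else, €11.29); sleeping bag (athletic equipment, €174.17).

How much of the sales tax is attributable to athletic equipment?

Camping tent (2-person) €70.23: athletic equipment, under €150.00 → 3.5% → €2.46
Pair of dumbbells (15 lb) €39.82: athletic equipment, under €150.00 → 3.5% → €1.39
Sleeping bag €174.17: athletic equipment, €150.00 or more → 10.5% → €18.29
Tax on athletic equipment = €2.46 + €1.39 + €18.29 = €22.14

€22.14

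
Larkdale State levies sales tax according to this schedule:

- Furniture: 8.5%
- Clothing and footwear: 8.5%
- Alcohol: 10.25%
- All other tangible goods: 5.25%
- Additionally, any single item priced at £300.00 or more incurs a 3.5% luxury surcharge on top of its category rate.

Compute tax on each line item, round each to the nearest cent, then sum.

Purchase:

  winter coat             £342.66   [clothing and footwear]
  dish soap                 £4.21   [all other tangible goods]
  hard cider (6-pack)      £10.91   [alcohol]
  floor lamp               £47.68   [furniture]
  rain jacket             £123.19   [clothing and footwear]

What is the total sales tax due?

Winter coat £342.66: clothing and footwear → 8.5% + 3.5% surcharge = 12% → £41.12
Dish soap £4.21: all other tangible goods → 5.25% → £0.22
Hard cider (6-pack) £10.91: alcohol → 10.25% → £1.12
Floor lamp £47.68: furniture → 8.5% → £4.05
Rain jacket £123.19: clothing and footwear → 8.5% → £10.47
Total tax = £41.12 + £0.22 + £1.12 + £4.05 + £10.47 = £56.98

£56.98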